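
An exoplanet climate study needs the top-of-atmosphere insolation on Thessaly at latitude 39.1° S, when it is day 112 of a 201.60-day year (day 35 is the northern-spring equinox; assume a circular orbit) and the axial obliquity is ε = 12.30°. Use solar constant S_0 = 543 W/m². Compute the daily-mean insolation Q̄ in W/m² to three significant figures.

Solar longitude: L_s = 360° × (112 − 35)/201.60 = 137.500°.
sin δ = sin 12.30° × sin 137.500° = 0.14392, so δ = +8.275°.
cos h₀ = −tan(-39.1°) tan(+8.275°) = 0.1182, h₀ = 1.4523 rad.
Bracket: h₀ sin ϕ sin δ + cos ϕ cos δ sin h₀ = 1.4523×-0.63068×0.14392 + 0.77605×0.98959×0.99299 = -0.131822 + 0.762588 = 0.630766.
Q̄ = (S_0/π) × [bracket] = (543/π) × 0.630766 = 109.0 W/m².

Q̄ ≈ 109 W/m²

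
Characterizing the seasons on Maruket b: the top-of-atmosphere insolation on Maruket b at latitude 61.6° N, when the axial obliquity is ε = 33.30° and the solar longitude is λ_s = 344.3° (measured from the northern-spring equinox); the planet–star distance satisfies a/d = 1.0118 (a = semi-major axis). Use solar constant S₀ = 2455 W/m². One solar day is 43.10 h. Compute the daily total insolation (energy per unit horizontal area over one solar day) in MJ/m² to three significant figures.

35.2 MJ/m²

Solar declination: sin δ = sin ε · sin λ_s = sin 33.30° × sin 344.3° = -0.14857, so δ = -8.544°.
cos H₀ = −tan(+61.6°) tan(-8.544°) = 0.2779, H₀ = 1.2892 rad.
Bracket: H₀ sin φ sin δ + cos φ cos δ sin H₀ = 1.2892×0.87965×-0.14857 + 0.47562×0.98890×0.96062 = -0.168485 + 0.451819 = 0.283334.
Inverse-square distance factor (a/d)² = 1.0118² = 1.023739.
Q̄ = (S₀/π) × 1.023739 × [bracket] = (2455/π) × 1.023739 × 0.283334 = 226.67 W/m².
Daily total = Q̄ × 43.10 h × 3600 s/h = 226.67 × 43.10 × 3600 / 10⁶ = 35.17 MJ/m².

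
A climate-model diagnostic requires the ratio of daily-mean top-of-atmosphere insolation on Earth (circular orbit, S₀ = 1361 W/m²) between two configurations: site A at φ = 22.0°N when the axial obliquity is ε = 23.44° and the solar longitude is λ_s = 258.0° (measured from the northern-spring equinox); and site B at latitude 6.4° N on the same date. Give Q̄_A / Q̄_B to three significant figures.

Q̄_A / Q̄_B ≈ 0.752

— Configuration A (φ=+22.0°):
Solar declination: sin δ = sin ε · sin λ_s = sin 23.44° × sin 258.0° = -0.38910, so δ = -22.898°.
cos H₀ = −tan(+22.0°) tan(-22.898°) = 0.1707, H₀ = 1.3993 rad.
Bracket: H₀ sin φ sin δ + cos φ cos δ sin H₀ = 1.3993×0.37461×-0.38910 + 0.92718×0.92120×0.98533 = -0.203963 + 0.841588 = 0.637625.
Q̄ = (S₀/π) × [bracket] = (1361/π) × 0.637625 = 276.23 W/m².
— Configuration B (φ=+6.4°):
cos H₀ = −tan(+6.4°) tan(-22.898°) = 0.0474, H₀ = 1.5234 rad.
Bracket: H₀ sin φ sin δ + cos φ cos δ sin H₀ = 1.5234×0.11147×-0.38910 + 0.99377×0.92120×0.99888 = -0.066074 + 0.914436 = 0.848362.
Q̄ = (S₀/π) × [bracket] = (1361/π) × 0.848362 = 367.53 W/m².
Ratio Q̄_A / Q̄_B = 276.23 / 367.53 = 0.7516.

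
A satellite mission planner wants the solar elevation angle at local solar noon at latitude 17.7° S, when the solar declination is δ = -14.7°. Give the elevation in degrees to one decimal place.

87.0°

At local noon the hour angle is zero, so the zenith angle equals |φ − δ| = |-17.7° − (-14.700°)| = 3.000°.
Elevation = 90° − 3.000° = 87.0°.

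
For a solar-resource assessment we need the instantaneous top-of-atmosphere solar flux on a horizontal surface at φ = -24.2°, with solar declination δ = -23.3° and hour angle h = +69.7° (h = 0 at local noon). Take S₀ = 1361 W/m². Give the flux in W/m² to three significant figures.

cos θ_z = sin φ sin δ + cos φ cos δ cos h = 0.162143 + 0.290640 = 0.452783.
Flux = S₀ · cos θ_z = 1361 × 0.452783 = 616.2 W/m².

616 W/m²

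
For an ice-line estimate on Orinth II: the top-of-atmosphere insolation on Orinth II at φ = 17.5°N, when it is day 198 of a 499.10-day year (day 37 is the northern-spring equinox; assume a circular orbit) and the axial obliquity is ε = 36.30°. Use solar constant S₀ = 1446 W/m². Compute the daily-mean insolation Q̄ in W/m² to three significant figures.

Solar longitude: λ_s = 360° × (198 − 37)/499.10 = 116.129°.
sin δ = sin 36.30° × sin 116.129° = 0.53151, so δ = +32.108°.
cos H₀ = −tan(+17.5°) tan(+32.108°) = -0.1978, H₀ = 1.7700 rad.
Bracket: H₀ sin φ sin δ + cos φ cos δ sin H₀ = 1.7700×0.30071×0.53151 + 0.95372×0.84705×0.98023 = 0.282900 + 0.791877 = 1.074777.
Q̄ = (S₀/π) × [bracket] = (1446/π) × 1.074777 = 494.7 W/m².

Q̄ ≈ 495 W/m²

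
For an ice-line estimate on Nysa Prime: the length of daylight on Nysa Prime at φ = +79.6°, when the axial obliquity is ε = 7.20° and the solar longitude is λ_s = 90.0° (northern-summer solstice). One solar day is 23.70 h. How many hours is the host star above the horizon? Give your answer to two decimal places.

Solar declination: sin δ = sin ε · sin λ_s = sin 7.20° × sin 90.0° = 0.12533, so δ = +7.200°.
cos H₀ = −tan φ · tan δ = −tan(+79.6°) × tan(+7.200°) = -0.6883, so H₀ = 2.3300 rad = 133.50°.
Daylight = 2H₀/(2π) × 23.70 h = (2.3300/π) × 23.70 = 17.58 h.

17.58 h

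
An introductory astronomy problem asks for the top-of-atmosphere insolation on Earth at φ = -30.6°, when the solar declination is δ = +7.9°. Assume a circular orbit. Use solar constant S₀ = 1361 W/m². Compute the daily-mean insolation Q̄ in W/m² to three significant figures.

Q̄ ≈ 323 W/m²

cos H₀ = −tan(-30.6°) tan(+7.900°) = 0.0821, H₀ = 1.4886 rad.
Bracket: H₀ sin φ sin δ + cos φ cos δ sin H₀ = 1.4886×-0.50904×0.13744 + 0.86074×0.99051×0.99663 = -0.104146 + 0.849698 = 0.745552.
Q̄ = (S₀/π) × [bracket] = (1361/π) × 0.745552 = 323.0 W/m².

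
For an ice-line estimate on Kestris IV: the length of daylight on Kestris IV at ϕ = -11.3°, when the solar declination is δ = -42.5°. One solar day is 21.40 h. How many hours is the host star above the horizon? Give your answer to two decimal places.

cos h₀ = −tan ϕ · tan δ = −tan(-11.3°) × tan(-42.500°) = -0.1831, so h₀ = 1.7549 rad = 100.55°.
Daylight = 2h₀/(2π) × 21.40 h = (1.7549/π) × 21.40 = 11.95 h.

11.95 h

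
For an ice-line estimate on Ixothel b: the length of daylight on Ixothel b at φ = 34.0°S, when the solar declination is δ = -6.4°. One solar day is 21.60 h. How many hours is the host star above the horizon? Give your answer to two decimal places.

cos H₀ = −tan φ · tan δ = −tan(-34.0°) × tan(-6.400°) = -0.0757, so H₀ = 1.6465 rad = 94.34°.
Daylight = 2H₀/(2π) × 21.60 h = (1.6465/π) × 21.60 = 11.32 h.

11.32 h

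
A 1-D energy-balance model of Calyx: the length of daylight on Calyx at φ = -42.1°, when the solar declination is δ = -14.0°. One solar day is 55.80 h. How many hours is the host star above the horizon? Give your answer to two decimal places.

cos H₀ = −tan φ · tan δ = −tan(-42.1°) × tan(-14.000°) = -0.2253, so H₀ = 1.7980 rad = 103.02°.
Daylight = 2H₀/(2π) × 55.80 h = (1.7980/π) × 55.80 = 31.94 h.

31.94 h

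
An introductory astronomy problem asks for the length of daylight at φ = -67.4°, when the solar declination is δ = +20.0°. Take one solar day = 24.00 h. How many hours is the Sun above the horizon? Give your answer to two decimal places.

cos H₀ = −tan φ · tan δ = −tan(-67.4°) × tan(+20.000°) = 0.8744, so H₀ = 0.5066 rad = 29.03°.
Daylight = 2H₀/(2π) × 24.00 h = (0.5066/π) × 24.00 = 3.87 h.

3.87 h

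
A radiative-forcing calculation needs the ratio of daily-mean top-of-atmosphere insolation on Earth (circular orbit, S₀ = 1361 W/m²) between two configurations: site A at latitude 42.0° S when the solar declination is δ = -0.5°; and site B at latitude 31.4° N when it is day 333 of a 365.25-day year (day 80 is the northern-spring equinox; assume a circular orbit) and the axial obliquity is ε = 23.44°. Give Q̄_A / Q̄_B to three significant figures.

Q̄_A / Q̄_B ≈ 1.47

— Configuration A (φ=-42.0°):
cos H₀ = −tan(-42.0°) tan(-0.500°) = -0.0079, H₀ = 1.5787 rad.
Bracket: H₀ sin φ sin δ + cos φ cos δ sin H₀ = 1.5787×-0.66913×-0.00873 + 0.74314×0.99996×0.99997 = 0.009222 + 0.743088 = 0.752310.
Q̄ = (S₀/π) × [bracket] = (1361/π) × 0.752310 = 325.92 W/m².
— Configuration B (φ=+31.4°):
Solar longitude: λ_s = 360° × (333 − 80)/365.25 = 249.363°.
sin δ = sin 23.44° × sin 249.363° = -0.37226, so δ = -21.855°.
cos H₀ = −tan(+31.4°) tan(-21.855°) = 0.2448, H₀ = 1.3235 rad.
Bracket: H₀ sin φ sin δ + cos φ cos δ sin H₀ = 1.3235×0.52101×-0.37226 + 0.85355×0.92813×0.96957 = -0.256694 + 0.768099 = 0.511405.
Q̄ = (S₀/π) × [bracket] = (1361/π) × 0.511405 = 221.55 W/m².
Ratio Q̄_A / Q̄_B = 325.92 / 221.55 = 1.471.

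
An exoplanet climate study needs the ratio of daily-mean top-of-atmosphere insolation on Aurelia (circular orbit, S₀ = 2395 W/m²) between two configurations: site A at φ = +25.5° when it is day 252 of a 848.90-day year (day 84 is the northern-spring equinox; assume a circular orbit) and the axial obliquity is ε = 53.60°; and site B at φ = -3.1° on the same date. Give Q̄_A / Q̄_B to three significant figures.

Q̄_A / Q̄_B ≈ 2.05

— Configuration A (φ=+25.5°):
Solar longitude: λ_s = 360° × (252 − 84)/848.90 = 71.245°.
sin δ = sin 53.60° × sin 71.245° = 0.76216, so δ = +49.655°.
cos H₀ = −tan(+25.5°) tan(+49.655°) = -0.5615, H₀ = 2.1670 rad.
Bracket: H₀ sin φ sin δ + cos φ cos δ sin H₀ = 2.1670×0.43051×0.76216 + 0.90259×0.64739×0.82746 = 0.711031 + 0.483508 = 1.194539.
Q̄ = (S₀/π) × [bracket] = (2395/π) × 1.194539 = 910.66 W/m².
— Configuration B (φ=-3.1°):
cos H₀ = −tan(-3.1°) tan(+49.655°) = 0.0638, H₀ = 1.5070 rad.
Bracket: H₀ sin φ sin δ + cos φ cos δ sin H₀ = 1.5070×-0.05408×0.76216 + 0.99854×0.64739×0.99797 = -0.062115 + 0.645133 = 0.583018.
Q̄ = (S₀/π) × [bracket] = (2395/π) × 0.583018 = 444.47 W/m².
Ratio Q̄_A / Q̄_B = 910.66 / 444.47 = 2.049.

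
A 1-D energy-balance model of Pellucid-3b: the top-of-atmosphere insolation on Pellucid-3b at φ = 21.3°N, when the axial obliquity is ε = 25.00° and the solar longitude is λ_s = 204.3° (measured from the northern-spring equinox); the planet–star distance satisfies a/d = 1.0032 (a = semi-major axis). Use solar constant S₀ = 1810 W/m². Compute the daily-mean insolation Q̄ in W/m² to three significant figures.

Q̄ ≈ 476 W/m²

Solar declination: sin δ = sin ε · sin λ_s = sin 25.00° × sin 204.3° = -0.17391, so δ = -10.015°.
cos H₀ = −tan(+21.3°) tan(-10.015°) = 0.0689, H₀ = 1.5019 rad.
Bracket: H₀ sin φ sin δ + cos φ cos δ sin H₀ = 1.5019×0.36325×-0.17391 + 0.93169×0.98476×0.99763 = -0.094879 + 0.915317 = 0.820438.
Inverse-square distance factor (a/d)² = 1.0032² = 1.006410.
Q̄ = (S₀/π) × 1.006410 × [bracket] = (1810/π) × 1.006410 × 0.820438 = 475.7 W/m².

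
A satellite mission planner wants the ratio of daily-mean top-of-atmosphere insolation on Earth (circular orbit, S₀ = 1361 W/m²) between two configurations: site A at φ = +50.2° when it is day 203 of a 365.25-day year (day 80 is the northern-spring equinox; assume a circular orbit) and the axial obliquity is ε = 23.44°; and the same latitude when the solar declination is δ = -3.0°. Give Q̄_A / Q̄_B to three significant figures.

Q̄_A / Q̄_B ≈ 1.85

— Configuration A (φ=+50.2°):
Solar longitude: λ_s = 360° × (203 − 80)/365.25 = 121.232°.
sin δ = sin 23.44° × sin 121.232° = 0.34014, so δ = +19.885°.
cos H₀ = −tan(+50.2°) tan(+19.885°) = -0.4341, H₀ = 2.0199 rad.
Bracket: H₀ sin φ sin δ + cos φ cos δ sin H₀ = 2.0199×0.76828×0.34014 + 0.64011×0.94038×0.90085 = 0.527846 + 0.542264 = 1.070110.
Q̄ = (S₀/π) × [bracket] = (1361/π) × 1.070110 = 463.59 W/m².
— Configuration B (φ=+50.2°):
cos H₀ = −tan(+50.2°) tan(-3.000°) = 0.0629, H₀ = 1.5079 rad.
Bracket: H₀ sin φ sin δ + cos φ cos δ sin H₀ = 1.5079×0.76828×-0.05234 + 0.64011×0.99863×0.99802 = -0.060635 + 0.637967 = 0.577332.
Q̄ = (S₀/π) × [bracket] = (1361/π) × 0.577332 = 250.11 W/m².
Ratio Q̄_A / Q̄_B = 463.59 / 250.11 = 1.854.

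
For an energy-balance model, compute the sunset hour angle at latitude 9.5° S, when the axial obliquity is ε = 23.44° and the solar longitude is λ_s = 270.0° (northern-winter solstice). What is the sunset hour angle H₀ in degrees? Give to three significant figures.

Solar declination: sin δ = sin ε · sin λ_s = sin 23.44° × sin 270.0° = -0.39779, so δ = -23.440°.
cos H₀ = −tan φ · tan δ = −tan(-9.5°) × tan(-23.440°) = -0.0726, so H₀ = 1.6434 rad = 94.16°.

H₀ = 94.2°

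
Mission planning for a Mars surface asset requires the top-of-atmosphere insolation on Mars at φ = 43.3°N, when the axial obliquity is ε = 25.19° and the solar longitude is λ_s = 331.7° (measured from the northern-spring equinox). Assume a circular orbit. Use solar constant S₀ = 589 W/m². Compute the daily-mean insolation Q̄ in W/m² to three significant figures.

Solar declination: sin δ = sin ε · sin λ_s = sin 25.19° × sin 331.7° = -0.20178, so δ = -11.641°.
cos H₀ = −tan(+43.3°) tan(-11.641°) = 0.1941, H₀ = 1.3754 rad.
Bracket: H₀ sin φ sin δ + cos φ cos δ sin H₀ = 1.3754×0.68582×-0.20178 + 0.72777×0.97943×0.98097 = -0.190334 + 0.699235 = 0.508901.
Q̄ = (S₀/π) × [bracket] = (589/π) × 0.508901 = 95.41 W/m².

Q̄ ≈ 95.4 W/m²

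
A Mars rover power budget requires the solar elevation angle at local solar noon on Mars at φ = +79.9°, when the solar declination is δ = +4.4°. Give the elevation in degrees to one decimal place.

At local noon the hour angle is zero, so the zenith angle equals |φ − δ| = |+79.9° − (+4.400°)| = 75.500°.
Elevation = 90° − 75.500° = 14.5°.

14.5°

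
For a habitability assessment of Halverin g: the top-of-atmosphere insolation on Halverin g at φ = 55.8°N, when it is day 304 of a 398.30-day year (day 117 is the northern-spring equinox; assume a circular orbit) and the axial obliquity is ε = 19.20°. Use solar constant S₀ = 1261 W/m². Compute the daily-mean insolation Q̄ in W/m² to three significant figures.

Solar longitude: λ_s = 360° × (304 − 117)/398.30 = 169.018°.
sin δ = sin 19.20° × sin 169.018° = 0.06265, so δ = +3.592°.
cos H₀ = −tan(+55.8°) tan(+3.592°) = -0.0924, H₀ = 1.6633 rad.
Bracket: H₀ sin φ sin δ + cos φ cos δ sin H₀ = 1.6633×0.82708×0.06265 + 0.56208×0.99804×0.99573 = 0.086186 + 0.558583 = 0.644769.
Q̄ = (S₀/π) × [bracket] = (1261/π) × 0.644769 = 258.8 W/m².

Q̄ ≈ 259 W/m²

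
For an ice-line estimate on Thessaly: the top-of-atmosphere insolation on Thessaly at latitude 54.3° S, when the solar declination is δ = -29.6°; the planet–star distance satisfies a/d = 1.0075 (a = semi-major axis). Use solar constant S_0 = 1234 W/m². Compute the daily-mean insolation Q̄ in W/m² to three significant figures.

Q̄ ≈ 521 W/m²

cos h₀ = −tan(-54.3°) tan(-29.600°) = -0.7906, h₀ = 2.4825 rad.
Bracket: h₀ sin ϕ sin δ + cos ϕ cos δ sin h₀ = 2.4825×-0.81208×-0.49394 + 0.58354×0.86949×0.61238 = 0.995777 + 0.310711 = 1.306488.
Inverse-square distance factor (a/d)² = 1.0075² = 1.015056.
Q̄ = (S_0/π) × 1.015056 × [bracket] = (1234/π) × 1.015056 × 1.306488 = 520.9 W/m².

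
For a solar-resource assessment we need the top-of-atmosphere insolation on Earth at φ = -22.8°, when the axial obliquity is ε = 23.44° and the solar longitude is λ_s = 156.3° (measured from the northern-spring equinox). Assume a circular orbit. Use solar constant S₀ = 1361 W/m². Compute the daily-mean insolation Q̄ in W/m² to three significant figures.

Solar declination: sin δ = sin ε · sin λ_s = sin 23.44° × sin 156.3° = 0.15989, so δ = +9.201°.
cos H₀ = −tan(-22.8°) tan(+9.201°) = 0.0681, H₀ = 1.5027 rad.
Bracket: H₀ sin φ sin δ + cos φ cos δ sin H₀ = 1.5027×-0.38752×0.15989 + 0.92186×0.98713×0.99768 = -0.093108 + 0.907884 = 0.814776.
Q̄ = (S₀/π) × [bracket] = (1361/π) × 0.814776 = 353.0 W/m².

Q̄ ≈ 353 W/m²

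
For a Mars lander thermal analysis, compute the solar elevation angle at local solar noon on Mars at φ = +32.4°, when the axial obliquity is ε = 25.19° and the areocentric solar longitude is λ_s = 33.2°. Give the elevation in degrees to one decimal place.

sin δ = sin 25.19° × sin 33.2° = 0.23305, so δ = +13.477°.
At local noon the hour angle is zero, so the zenith angle equals |φ − δ| = |+32.4° − (+13.477°)| = 18.923°.
Elevation = 90° − 18.923° = 71.1°.

71.1°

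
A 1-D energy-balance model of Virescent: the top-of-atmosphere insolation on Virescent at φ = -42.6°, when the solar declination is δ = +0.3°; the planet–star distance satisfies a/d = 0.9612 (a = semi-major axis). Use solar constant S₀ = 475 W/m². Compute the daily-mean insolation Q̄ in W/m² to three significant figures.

Q̄ ≈ 102 W/m²

cos H₀ = −tan(-42.6°) tan(+0.300°) = 0.0048, H₀ = 1.5660 rad.
Bracket: H₀ sin φ sin δ + cos φ cos δ sin H₀ = 1.5660×-0.67688×0.00524 + 0.73610×0.99999×0.99999 = -0.005554 + 0.736085 = 0.730531.
Inverse-square distance factor (a/d)² = 0.9612² = 0.923905.
Q̄ = (S₀/π) × 0.923905 × [bracket] = (475/π) × 0.923905 × 0.730531 = 102.0 W/m².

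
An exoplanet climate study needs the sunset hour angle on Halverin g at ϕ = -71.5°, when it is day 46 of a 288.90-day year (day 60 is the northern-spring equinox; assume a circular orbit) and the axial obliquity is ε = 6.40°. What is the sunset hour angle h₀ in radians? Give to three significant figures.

Solar longitude: L_s = 360° × (46 − 60)/288.90 = -17.445°, i.e. -17.445° + 360° = 342.555°.
sin δ = sin 6.40° × sin 342.555° = -0.03342, so δ = -1.915°.
cos h₀ = −tan ϕ · tan δ = −tan(-71.5°) × tan(-1.915°) = -0.0999, so h₀ = 1.6709 rad = 95.74°.

h₀ = 1.67 rad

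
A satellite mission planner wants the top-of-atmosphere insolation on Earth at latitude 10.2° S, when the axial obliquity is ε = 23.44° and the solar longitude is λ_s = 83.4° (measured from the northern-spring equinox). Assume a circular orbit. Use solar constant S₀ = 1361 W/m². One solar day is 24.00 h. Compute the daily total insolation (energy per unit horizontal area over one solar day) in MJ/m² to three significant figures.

Solar declination: sin δ = sin ε · sin λ_s = sin 23.44° × sin 83.4° = 0.39515, so δ = +23.275°.
cos H₀ = −tan(-10.2°) tan(+23.275°) = 0.0774, H₀ = 1.4933 rad.
Bracket: H₀ sin φ sin δ + cos φ cos δ sin H₀ = 1.4933×-0.17708×0.39515 + 0.98420×0.91862×0.99700 = -0.104491 + 0.901393 = 0.796902.
Q̄ = (S₀/π) × [bracket] = (1361/π) × 0.796902 = 345.23 W/m².
Daily total = Q̄ × 24.00 h × 3600 s/h = 345.23 × 24.00 × 3600 / 10⁶ = 29.83 MJ/m².

29.8 MJ/m²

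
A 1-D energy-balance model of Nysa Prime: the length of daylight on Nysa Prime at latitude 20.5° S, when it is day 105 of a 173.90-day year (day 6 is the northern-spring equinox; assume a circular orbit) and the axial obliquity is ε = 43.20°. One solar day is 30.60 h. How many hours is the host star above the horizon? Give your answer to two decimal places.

Solar longitude: λ_s = 360° × (105 − 6)/173.90 = 204.945°.
sin δ = sin 43.20° × sin 204.945° = -0.28871, so δ = -16.781°.
cos H₀ = −tan φ · tan δ = −tan(-20.5°) × tan(-16.781°) = -0.1127, so H₀ = 1.6838 rad = 96.47°.
Daylight = 2H₀/(2π) × 30.60 h = (1.6838/π) × 30.60 = 16.40 h.

16.40 h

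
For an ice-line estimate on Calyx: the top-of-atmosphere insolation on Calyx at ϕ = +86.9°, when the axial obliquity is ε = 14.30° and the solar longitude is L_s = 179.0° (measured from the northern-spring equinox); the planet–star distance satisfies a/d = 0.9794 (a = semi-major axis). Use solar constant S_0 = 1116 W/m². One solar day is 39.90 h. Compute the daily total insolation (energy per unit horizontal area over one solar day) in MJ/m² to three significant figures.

2.99 MJ/m²

Solar declination: sin δ = sin ε · sin L_s = sin 14.30° × sin 179.0° = 0.00431, so δ = +0.247°.
cos h₀ = −tan(+86.9°) tan(+0.247°) = -0.0796, h₀ = 1.6505 rad.
Bracket: h₀ sin ϕ sin δ + cos ϕ cos δ sin h₀ = 1.6505×0.99854×0.00431 + 0.05408×0.99999×0.99683 = 0.007103 + 0.053908 = 0.061011.
Inverse-square distance factor (a/d)² = 0.9794² = 0.959224.
Q̄ = (S_0/π) × 0.959224 × [bracket] = (1116/π) × 0.959224 × 0.061011 = 20.789 W/m².
Daily total = Q̄ × 39.90 h × 3600 s/h = 20.789 × 39.90 × 3600 / 10⁶ = 2.986 MJ/m².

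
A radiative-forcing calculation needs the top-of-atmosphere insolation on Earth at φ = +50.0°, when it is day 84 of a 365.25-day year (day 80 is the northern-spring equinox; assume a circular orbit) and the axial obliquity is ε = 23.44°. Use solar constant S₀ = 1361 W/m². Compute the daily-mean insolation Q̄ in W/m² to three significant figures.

Solar longitude: λ_s = 360° × (84 − 80)/365.25 = 3.943°.
sin δ = sin 23.44° × sin 3.943° = 0.02735, so δ = +1.567°.
cos H₀ = −tan(+50.0°) tan(+1.567°) = -0.0326, H₀ = 1.6034 rad.
Bracket: H₀ sin φ sin δ + cos φ cos δ sin H₀ = 1.6034×0.76604×0.02735 + 0.64279×0.99963×0.99947 = 0.033593 + 0.642212 = 0.675805.
Q̄ = (S₀/π) × [bracket] = (1361/π) × 0.675805 = 292.8 W/m².

Q̄ ≈ 293 W/m²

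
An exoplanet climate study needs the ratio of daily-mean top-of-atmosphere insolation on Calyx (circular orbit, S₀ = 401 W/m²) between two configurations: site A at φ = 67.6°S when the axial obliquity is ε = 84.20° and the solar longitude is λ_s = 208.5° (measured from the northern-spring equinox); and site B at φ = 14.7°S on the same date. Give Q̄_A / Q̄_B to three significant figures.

Q̄_A / Q̄_B ≈ 1.31

— Configuration A (φ=-67.6°):
Solar declination: sin δ = sin ε · sin λ_s = sin 84.20° × sin 208.5° = -0.47472, so δ = -28.341°.
cos H₀ = −tan(-67.6°) tan(-28.341°) = -1.3086 ≤ −1 ⇒ polar day, H₀ = π.
Bracket: H₀ sin φ sin δ + cos φ cos δ sin H₀ = 3.1416×-0.92455×-0.47472 + 0.38107×0.88014×0.00000 = 1.378856 + 0.000000 = 1.378856.
Q̄ = (S₀/π) × [bracket] = (401/π) × 1.378856 = 176.00 W/m².
— Configuration B (φ=-14.7°):
cos H₀ = −tan(-14.7°) tan(-28.341°) = -0.1415, H₀ = 1.7128 rad.
Bracket: H₀ sin φ sin δ + cos φ cos δ sin H₀ = 1.7128×-0.25376×-0.47472 + 0.96727×0.88014×0.98994 = 0.206332 + 0.842769 = 1.049101.
Q̄ = (S₀/π) × [bracket] = (401/π) × 1.049101 = 133.91 W/m².
Ratio Q̄_A / Q̄_B = 176.00 / 133.91 = 1.314.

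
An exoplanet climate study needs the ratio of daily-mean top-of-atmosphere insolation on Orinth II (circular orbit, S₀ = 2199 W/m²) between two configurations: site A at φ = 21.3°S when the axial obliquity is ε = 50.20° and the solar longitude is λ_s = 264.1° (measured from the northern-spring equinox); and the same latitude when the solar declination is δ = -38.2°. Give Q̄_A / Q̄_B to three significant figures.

Q̄_A / Q̄_B ≈ 0.984

— Configuration A (φ=-21.3°):
Solar declination: sin δ = sin ε · sin λ_s = sin 50.20° × sin 264.1° = -0.76421, so δ = -49.837°.
cos H₀ = −tan(-21.3°) tan(-49.837°) = -0.4620, H₀ = 2.0510 rad.
Bracket: H₀ sin φ sin δ + cos φ cos δ sin H₀ = 2.0510×-0.36325×-0.76421 + 0.93169×0.64496×0.88689 = 0.569356 + 0.532935 = 1.102291.
Q̄ = (S₀/π) × [bracket] = (2199/π) × 1.102291 = 771.56 W/m².
— Configuration B (φ=-21.3°):
cos H₀ = −tan(-21.3°) tan(-38.200°) = -0.3068, H₀ = 1.8826 rad.
Bracket: H₀ sin φ sin δ + cos φ cos δ sin H₀ = 1.8826×-0.36325×-0.61841 + 0.93169×0.78586×0.95177 = 0.422902 + 0.696865 = 1.119767.
Q̄ = (S₀/π) × [bracket] = (2199/π) × 1.119767 = 783.80 W/m².
Ratio Q̄_A / Q̄_B = 771.56 / 783.80 = 0.9844.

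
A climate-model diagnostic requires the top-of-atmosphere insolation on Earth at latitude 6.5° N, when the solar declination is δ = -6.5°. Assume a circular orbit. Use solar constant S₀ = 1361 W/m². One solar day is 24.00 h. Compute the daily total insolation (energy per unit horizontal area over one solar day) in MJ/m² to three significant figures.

36.2 MJ/m²

cos H₀ = −tan(+6.5°) tan(-6.500°) = 0.0130, H₀ = 1.5578 rad.
Bracket: H₀ sin φ sin δ + cos φ cos δ sin H₀ = 1.5578×0.11320×-0.11320 + 0.99357×0.99357×0.99992 = -0.019962 + 0.987102 = 0.967140.
Q̄ = (S₀/π) × [bracket] = (1361/π) × 0.967140 = 418.98 W/m².
Daily total = Q̄ × 24.00 h × 3600 s/h = 418.98 × 24.00 × 3600 / 10⁶ = 36.20 MJ/m².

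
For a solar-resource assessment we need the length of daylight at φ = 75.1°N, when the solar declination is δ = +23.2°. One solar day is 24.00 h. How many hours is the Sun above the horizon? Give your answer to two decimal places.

24.00 h

Sunrise equation: cos H₀ = −tan φ · tan δ = -1.6108 ≤ −1, so the Sun never sets (polar day) and H₀ = π.
Daylight = 2H₀/(2π) × 24.00 h = (3.1416/π) × 24.00 = 24.00 h.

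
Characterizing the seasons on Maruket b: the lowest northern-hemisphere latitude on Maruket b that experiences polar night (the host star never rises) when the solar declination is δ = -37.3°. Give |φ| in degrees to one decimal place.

|φ| = 52.7°

Polar night requires cos H₀ = −tan φ tan δ ≥ 1, i.e. tan φ tan δ ≤ −1.
The boundary is |tan φ| · |tan δ| = 1, so |φ| = 90° − |δ| = 90° − 37.3° = 52.7° in the northern hemisphere.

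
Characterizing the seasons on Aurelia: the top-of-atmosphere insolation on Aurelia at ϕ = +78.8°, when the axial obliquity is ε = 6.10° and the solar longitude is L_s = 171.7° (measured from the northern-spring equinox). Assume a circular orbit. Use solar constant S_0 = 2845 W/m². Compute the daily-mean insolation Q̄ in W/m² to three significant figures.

Q̄ ≈ 198 W/m²

Solar declination: sin δ = sin ε · sin L_s = sin 6.10° × sin 171.7° = 0.01534, so δ = +0.879°.
cos h₀ = −tan(+78.8°) tan(+0.879°) = -0.0775, h₀ = 1.6484 rad.
Bracket: h₀ sin ϕ sin δ + cos ϕ cos δ sin h₀ = 1.6484×0.98096×0.01534 + 0.19423×0.99988×0.99699 = 0.024805 + 0.193622 = 0.218427.
Q̄ = (S_0/π) × [bracket] = (2845/π) × 0.218427 = 197.8 W/m².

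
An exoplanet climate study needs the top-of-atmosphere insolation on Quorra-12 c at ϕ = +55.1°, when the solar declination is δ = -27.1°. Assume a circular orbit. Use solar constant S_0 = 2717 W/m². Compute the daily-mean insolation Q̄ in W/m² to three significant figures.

cos h₀ = −tan(+55.1°) tan(-27.100°) = 0.7335, h₀ = 0.7473 rad.
Bracket: h₀ sin ϕ sin δ + cos ϕ cos δ sin h₀ = 0.7473×0.82015×-0.45554 + 0.57215×0.89021×0.67964 = -0.279200 + 0.346164 = 0.066964.
Q̄ = (S_0/π) × [bracket] = (2717/π) × 0.066964 = 57.91 W/m².

Q̄ ≈ 57.9 W/m²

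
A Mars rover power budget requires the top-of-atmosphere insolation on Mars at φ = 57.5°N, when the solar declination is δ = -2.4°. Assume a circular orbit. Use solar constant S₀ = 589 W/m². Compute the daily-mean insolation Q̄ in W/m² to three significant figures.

Q̄ ≈ 90.5 W/m²

cos H₀ = −tan(+57.5°) tan(-2.400°) = 0.0658, H₀ = 1.5050 rad.
Bracket: H₀ sin φ sin δ + cos φ cos δ sin H₀ = 1.5050×0.84339×-0.04188 + 0.53730×0.99912×0.99783 = -0.053158 + 0.535662 = 0.482504.
Q̄ = (S₀/π) × [bracket] = (589/π) × 0.482504 = 90.46 W/m².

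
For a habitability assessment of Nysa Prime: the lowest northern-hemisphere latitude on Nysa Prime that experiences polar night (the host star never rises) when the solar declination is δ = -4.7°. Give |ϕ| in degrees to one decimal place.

Polar night requires cos h₀ = −tan ϕ tan δ ≥ 1, i.e. tan ϕ tan δ ≤ −1.
The boundary is |tan ϕ| · |tan δ| = 1, so |ϕ| = 90° − |δ| = 90° − 4.7° = 85.3° in the northern hemisphere.

|ϕ| = 85.3°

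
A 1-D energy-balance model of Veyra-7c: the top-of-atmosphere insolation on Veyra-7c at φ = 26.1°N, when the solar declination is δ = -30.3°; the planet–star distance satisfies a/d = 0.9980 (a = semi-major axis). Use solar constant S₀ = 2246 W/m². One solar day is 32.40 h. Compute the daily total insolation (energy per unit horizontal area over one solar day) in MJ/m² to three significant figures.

cos H₀ = −tan(+26.1°) tan(-30.300°) = 0.2863, H₀ = 1.2805 rad.
Bracket: H₀ sin φ sin δ + cos φ cos δ sin H₀ = 1.2805×0.43994×-0.50453 + 0.89803×0.86340×0.95815 = -0.284224 + 0.742910 = 0.458686.
Inverse-square distance factor (a/d)² = 0.9980² = 0.996004.
Q̄ = (S₀/π) × 0.996004 × [bracket] = (2246/π) × 0.996004 × 0.458686 = 326.62 W/m².
Daily total = Q̄ × 32.40 h × 3600 s/h = 326.62 × 32.40 × 3600 / 10⁶ = 38.10 MJ/m².

38.1 MJ/m²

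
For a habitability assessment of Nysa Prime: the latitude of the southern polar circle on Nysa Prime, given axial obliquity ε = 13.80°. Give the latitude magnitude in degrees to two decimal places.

The polar circle is the lowest latitude that experiences at least one full rotation of continuous darkness at the northern-summer solstice; it lies at |ϕ| = 90° − ε = 90° − 13.80° = 76.20°.

76.20°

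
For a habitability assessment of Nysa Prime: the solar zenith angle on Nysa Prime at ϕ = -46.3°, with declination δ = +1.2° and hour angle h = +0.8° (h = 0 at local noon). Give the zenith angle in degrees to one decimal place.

θ_z = 47.5°

cos θ_z = sin ϕ sin δ + cos ϕ cos δ cos h = -0.015141 + 0.690664 = 0.675523.
θ_z = arccos(0.675523) = 47.5°.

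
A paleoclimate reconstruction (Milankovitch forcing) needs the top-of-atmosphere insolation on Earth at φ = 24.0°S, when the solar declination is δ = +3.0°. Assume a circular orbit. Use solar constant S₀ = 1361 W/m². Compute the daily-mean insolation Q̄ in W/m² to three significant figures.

Q̄ ≈ 381 W/m²

cos H₀ = −tan(-24.0°) tan(+3.000°) = 0.0233, H₀ = 1.5475 rad.
Bracket: H₀ sin φ sin δ + cos φ cos δ sin H₀ = 1.5475×-0.40674×0.05234 + 0.91355×0.99863×0.99973 = -0.032944 + 0.912052 = 0.879108.
Q̄ = (S₀/π) × [bracket] = (1361/π) × 0.879108 = 380.8 W/m².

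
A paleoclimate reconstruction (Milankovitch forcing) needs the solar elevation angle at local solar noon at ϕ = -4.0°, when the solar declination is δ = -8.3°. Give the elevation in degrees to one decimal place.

At local noon the hour angle is zero, so the zenith angle equals |ϕ − δ| = |-4.0° − (-8.300°)| = 4.300°.
Elevation = 90° − 4.300° = 85.7°.

85.7°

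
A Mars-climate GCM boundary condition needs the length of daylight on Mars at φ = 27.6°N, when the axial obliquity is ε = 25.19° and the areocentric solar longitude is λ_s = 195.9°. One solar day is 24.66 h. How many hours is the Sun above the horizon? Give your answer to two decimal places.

11.85 h

sin δ = sin 25.19° × sin 195.9° = -0.11660, so δ = -6.696°.
cos H₀ = −tan φ · tan δ = −tan(+27.6°) × tan(-6.696°) = 0.0614, so H₀ = 1.5094 rad = 86.48°.
Daylight = 2H₀/(2π) × 24.66 h = (1.5094/π) × 24.66 = 11.85 h.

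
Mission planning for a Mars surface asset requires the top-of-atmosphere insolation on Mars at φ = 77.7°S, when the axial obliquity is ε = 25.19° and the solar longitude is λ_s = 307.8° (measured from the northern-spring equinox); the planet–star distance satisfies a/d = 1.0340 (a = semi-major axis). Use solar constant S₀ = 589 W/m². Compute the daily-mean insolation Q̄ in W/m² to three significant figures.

Solar declination: sin δ = sin ε · sin λ_s = sin 25.19° × sin 307.8° = -0.33631, so δ = -19.652°.
cos H₀ = −tan(-77.7°) tan(-19.652°) = -1.6378 ≤ −1 ⇒ polar day, H₀ = π.
Bracket: H₀ sin φ sin δ + cos φ cos δ sin H₀ = 3.1416×-0.97705×-0.33631 + 0.21303×0.94175×0.00000 = 1.032304 + 0.000000 = 1.032304.
Inverse-square distance factor (a/d)² = 1.0340² = 1.069156.
Q̄ = (S₀/π) × 1.069156 × [bracket] = (589/π) × 1.069156 × 1.032304 = 206.9 W/m².

Q̄ ≈ 207 W/m²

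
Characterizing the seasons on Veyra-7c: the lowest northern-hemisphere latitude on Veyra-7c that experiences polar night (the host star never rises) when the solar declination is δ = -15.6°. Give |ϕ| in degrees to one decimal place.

Polar night requires cos h₀ = −tan ϕ tan δ ≥ 1, i.e. tan ϕ tan δ ≤ −1.
The boundary is |tan ϕ| · |tan δ| = 1, so |ϕ| = 90° − |δ| = 90° − 15.6° = 74.4° in the northern hemisphere.

|ϕ| = 74.4°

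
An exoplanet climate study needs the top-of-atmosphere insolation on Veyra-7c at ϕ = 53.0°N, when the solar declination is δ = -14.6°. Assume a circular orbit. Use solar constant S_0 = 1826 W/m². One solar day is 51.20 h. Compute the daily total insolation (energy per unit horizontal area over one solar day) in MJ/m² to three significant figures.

32.3 MJ/m²

cos h₀ = −tan(+53.0°) tan(-14.600°) = 0.3457, h₀ = 1.2178 rad.
Bracket: h₀ sin ϕ sin δ + cos ϕ cos δ sin h₀ = 1.2178×0.79864×-0.25207 + 0.60182×0.96771×0.93836 = -0.245159 + 0.546489 = 0.301330.
Q̄ = (S_0/π) × [bracket] = (1826/π) × 0.301330 = 175.14 W/m².
Daily total = Q̄ × 51.20 h × 3600 s/h = 175.14 × 51.20 × 3600 / 10⁶ = 32.28 MJ/m².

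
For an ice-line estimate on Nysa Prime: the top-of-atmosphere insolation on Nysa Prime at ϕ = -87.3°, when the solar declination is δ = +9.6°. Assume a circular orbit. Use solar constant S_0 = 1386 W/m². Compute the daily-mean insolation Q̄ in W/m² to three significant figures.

Q̄ ≈ 0.00 W/m²

cos h₀ = −tan(-87.3°) tan(+9.600°) = 3.5865 ≥ 1 ⇒ polar night, h₀ = 0 and Q̄ = 0.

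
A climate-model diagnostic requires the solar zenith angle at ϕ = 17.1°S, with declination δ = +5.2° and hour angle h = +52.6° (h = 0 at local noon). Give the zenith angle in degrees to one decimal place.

cos θ_z = sin ϕ sin δ + cos ϕ cos δ cos h = -0.026650 + 0.578136 = 0.551486.
θ_z = arccos(0.551486) = 56.5°.

θ_z = 56.5°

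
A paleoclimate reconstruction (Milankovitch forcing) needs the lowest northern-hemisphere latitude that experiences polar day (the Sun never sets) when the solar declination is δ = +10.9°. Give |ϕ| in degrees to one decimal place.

Polar day requires cos h₀ = −tan ϕ tan δ ≤ −1, i.e. tan ϕ tan δ ≥ 1.
The boundary is |tan ϕ| · |tan δ| = 1, so |ϕ| = 90° − |δ| = 90° − 10.9° = 79.1° in the northern hemisphere.

|ϕ| = 79.1°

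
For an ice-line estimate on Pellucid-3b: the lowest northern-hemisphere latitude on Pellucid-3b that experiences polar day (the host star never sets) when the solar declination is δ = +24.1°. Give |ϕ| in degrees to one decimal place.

|ϕ| = 65.9°

Polar day requires cos h₀ = −tan ϕ tan δ ≤ −1, i.e. tan ϕ tan δ ≥ 1.
The boundary is |tan ϕ| · |tan δ| = 1, so |ϕ| = 90° − |δ| = 90° − 24.1° = 65.9° in the northern hemisphere.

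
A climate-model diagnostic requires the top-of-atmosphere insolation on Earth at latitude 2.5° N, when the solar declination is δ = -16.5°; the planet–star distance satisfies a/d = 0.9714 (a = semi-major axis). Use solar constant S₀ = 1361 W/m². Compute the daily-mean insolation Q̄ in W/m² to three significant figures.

Q̄ ≈ 384 W/m²

cos H₀ = −tan(+2.5°) tan(-16.500°) = 0.0129, H₀ = 1.5579 rad.
Bracket: H₀ sin φ sin δ + cos φ cos δ sin H₀ = 1.5579×0.04362×-0.28402 + 0.99905×0.95882×0.99992 = -0.019301 + 0.957832 = 0.938531.
Inverse-square distance factor (a/d)² = 0.9714² = 0.943618.
Q̄ = (S₀/π) × 0.943618 × [bracket] = (1361/π) × 0.943618 × 0.938531 = 383.7 W/m².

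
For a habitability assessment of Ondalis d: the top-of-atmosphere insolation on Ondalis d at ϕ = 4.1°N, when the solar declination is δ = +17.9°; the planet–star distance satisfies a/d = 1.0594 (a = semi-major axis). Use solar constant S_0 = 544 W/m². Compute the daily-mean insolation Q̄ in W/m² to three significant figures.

Q̄ ≈ 191 W/m²

cos h₀ = −tan(+4.1°) tan(+17.900°) = -0.0232, h₀ = 1.5940 rad.
Bracket: h₀ sin ϕ sin δ + cos ϕ cos δ sin h₀ = 1.5940×0.07150×0.30736 + 0.99744×0.95159×0.99973 = 0.035030 + 0.948898 = 0.983928.
Inverse-square distance factor (a/d)² = 1.0594² = 1.122328.
Q̄ = (S_0/π) × 1.122328 × [bracket] = (544/π) × 1.122328 × 0.983928 = 191.2 W/m².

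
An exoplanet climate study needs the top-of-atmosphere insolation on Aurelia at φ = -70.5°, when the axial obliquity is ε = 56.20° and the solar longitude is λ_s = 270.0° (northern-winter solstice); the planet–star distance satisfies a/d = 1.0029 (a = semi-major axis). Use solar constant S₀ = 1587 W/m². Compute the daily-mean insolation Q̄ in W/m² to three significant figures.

Q̄ ≈ 1.25e+03 W/m²

Solar declination: sin δ = sin ε · sin λ_s = sin 56.20° × sin 270.0° = -0.83098, so δ = -56.200°.
cos H₀ = −tan(-70.5°) tan(-56.200°) = -4.2183 ≤ −1 ⇒ polar day, H₀ = π.
Bracket: H₀ sin φ sin δ + cos φ cos δ sin H₀ = 3.1416×-0.94264×-0.83098 + 0.33381×0.55630×0.00000 = 2.460862 + 0.000000 = 2.460862.
Inverse-square distance factor (a/d)² = 1.0029² = 1.005808.
Q̄ = (S₀/π) × 1.005808 × [bracket] = (1587/π) × 1.005808 × 2.460862 = 1250 W/m².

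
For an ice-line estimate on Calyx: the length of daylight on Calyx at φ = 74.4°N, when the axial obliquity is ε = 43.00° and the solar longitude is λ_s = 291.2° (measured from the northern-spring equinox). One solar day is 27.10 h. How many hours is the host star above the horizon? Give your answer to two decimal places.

Solar declination: sin δ = sin ε · sin λ_s = sin 43.00° × sin 291.2° = -0.63584, so δ = -39.483°.
cos H₀ = −tan φ · tan δ = 2.9506 ≥ 1, so the host star never rises (polar night) and H₀ = 0.
Daylight = 2H₀/(2π) × 27.10 h = (0.0000/π) × 27.10 = 0.00 h.

0.00 h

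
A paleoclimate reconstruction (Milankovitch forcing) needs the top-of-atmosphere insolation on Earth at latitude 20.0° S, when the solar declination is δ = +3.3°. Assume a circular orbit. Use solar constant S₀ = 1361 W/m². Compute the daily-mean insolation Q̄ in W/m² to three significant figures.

Q̄ ≈ 393 W/m²

cos H₀ = −tan(-20.0°) tan(+3.300°) = 0.0210, H₀ = 1.5498 rad.
Bracket: H₀ sin φ sin δ + cos φ cos δ sin H₀ = 1.5498×-0.34202×0.05756 + 0.93969×0.99834×0.99978 = -0.030510 + 0.937924 = 0.907414.
Q̄ = (S₀/π) × [bracket] = (1361/π) × 0.907414 = 393.1 W/m².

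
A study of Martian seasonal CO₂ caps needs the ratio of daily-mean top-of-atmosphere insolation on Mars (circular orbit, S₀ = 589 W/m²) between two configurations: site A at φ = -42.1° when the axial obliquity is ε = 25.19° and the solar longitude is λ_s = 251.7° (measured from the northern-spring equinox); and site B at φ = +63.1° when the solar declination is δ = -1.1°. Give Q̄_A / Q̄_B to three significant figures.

— Configuration A (φ=-42.1°):
Solar declination: sin δ = sin ε · sin λ_s = sin 25.19° × sin 251.7° = -0.40410, so δ = -23.834°.
cos H₀ = −tan(-42.1°) tan(-23.834°) = -0.3992, H₀ = 1.9814 rad.
Bracket: H₀ sin φ sin δ + cos φ cos δ sin H₀ = 1.9814×-0.67043×-0.40410 + 0.74198×0.91472×0.91688 = 0.536802 + 0.622290 = 1.159092.
Q̄ = (S₀/π) × [bracket] = (589/π) × 1.159092 = 217.31 W/m².
— Configuration B (φ=+63.1°):
cos H₀ = −tan(+63.1°) tan(-1.100°) = 0.0378, H₀ = 1.5329 rad.
Bracket: H₀ sin φ sin δ + cos φ cos δ sin H₀ = 1.5329×0.89180×-0.01920 + 0.45243×0.99982×0.99928 = -0.026247 + 0.452023 = 0.425776.
Q̄ = (S₀/π) × [bracket] = (589/π) × 0.425776 = 79.826 W/m².
Ratio Q̄_A / Q̄_B = 217.31 / 79.826 = 2.722.

Q̄_A / Q̄_B ≈ 2.72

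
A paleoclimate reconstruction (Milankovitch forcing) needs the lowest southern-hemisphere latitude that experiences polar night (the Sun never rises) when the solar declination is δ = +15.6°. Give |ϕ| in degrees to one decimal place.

|ϕ| = 74.4°

Polar night requires cos h₀ = −tan ϕ tan δ ≥ 1, i.e. tan ϕ tan δ ≤ −1.
The boundary is |tan ϕ| · |tan δ| = 1, so |ϕ| = 90° − |δ| = 90° − 15.6° = 74.4° in the southern hemisphere.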